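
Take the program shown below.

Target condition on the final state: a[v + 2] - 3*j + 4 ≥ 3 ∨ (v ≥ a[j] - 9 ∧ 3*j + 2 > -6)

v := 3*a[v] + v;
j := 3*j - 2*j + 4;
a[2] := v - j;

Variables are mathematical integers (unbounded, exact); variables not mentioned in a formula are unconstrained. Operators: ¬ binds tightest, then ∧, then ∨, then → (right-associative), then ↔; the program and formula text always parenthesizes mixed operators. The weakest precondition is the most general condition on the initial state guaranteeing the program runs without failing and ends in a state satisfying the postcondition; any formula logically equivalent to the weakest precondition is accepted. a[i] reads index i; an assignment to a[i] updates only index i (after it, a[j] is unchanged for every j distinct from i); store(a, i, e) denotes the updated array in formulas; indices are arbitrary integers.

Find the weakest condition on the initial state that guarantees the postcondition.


Working backward. After the program, the postcondition a[v + 2] - 3*j + 4 ≥ 3 ∨ (v ≥ a[j] - 9 ∧ 3*j + 2 > -6) must hold; in canonical form it is a[v + 2] ≥ 3*j - 1 ∨ (v ≥ a[j] - 9 ∧ 3*j > -8).
Before a[2] := v - j: store(a, 2, -j + v)[v + 2] ≥ 3*j - 1 ∨ (v ≥ store(a, 2, -j + v)[j] - 9 ∧ 3*j > -8)
Before j := 3*j - 2*j + 4: store(a, 2, -j + v - 4)[v + 2] ≥ 3*j + 11 ∨ (v ≥ store(a, 2, -j + v - 4)[j + 4] - 9 ∧ 3*j > -20)
Before v := 3*a[v] + v: store(a, 2, 3*a[v] - j + v - 4)[3*a[v] + v + 2] ≥ 3*j + 11 ∨ (3*a[v] + v ≥ store(a, 2, 3*a[v] - j + v - 4)[j + 4] - 9 ∧ 3*j > -20)
Answer: WP = store(a, 2, 3*a[v] - j + v - 4)[3*a[v] + v + 2] ≥ 3*j + 11 ∨ (3*a[v] + v ≥ store(a, 2, 3*a[v] - j + v - 4)[j + 4] - 9 ∧ 3*j > -20)


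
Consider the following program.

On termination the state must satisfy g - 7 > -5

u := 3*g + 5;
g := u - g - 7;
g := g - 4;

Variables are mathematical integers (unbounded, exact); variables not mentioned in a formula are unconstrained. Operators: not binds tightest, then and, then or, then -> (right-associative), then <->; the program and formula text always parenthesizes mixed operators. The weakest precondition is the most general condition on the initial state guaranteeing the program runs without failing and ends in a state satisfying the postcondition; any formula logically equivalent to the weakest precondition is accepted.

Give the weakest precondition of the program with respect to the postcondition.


Working backward. After the program, the postcondition g - 7 > -5 must hold; in canonical form it is g > 2.
Before g := g - 4: g > 6
Before g := u - g - 7: u > g + 13
Before u := 3*g + 5: 2*g > 8
Answer: WP = 2*g > 8


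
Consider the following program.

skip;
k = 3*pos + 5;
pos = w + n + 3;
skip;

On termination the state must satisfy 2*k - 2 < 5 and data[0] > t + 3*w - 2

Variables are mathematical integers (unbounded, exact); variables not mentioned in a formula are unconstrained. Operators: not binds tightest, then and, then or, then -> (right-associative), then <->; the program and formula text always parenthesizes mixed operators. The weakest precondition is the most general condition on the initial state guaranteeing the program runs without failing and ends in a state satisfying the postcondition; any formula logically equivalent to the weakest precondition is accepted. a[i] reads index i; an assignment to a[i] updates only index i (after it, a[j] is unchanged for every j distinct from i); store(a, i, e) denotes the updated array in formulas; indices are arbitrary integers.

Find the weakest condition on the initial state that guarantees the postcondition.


Working backward. After the program, the postcondition 2*k - 2 < 5 and data[0] > t + 3*w - 2 must hold; in canonical form it is 2*k < 7 and data[0] > t + 3*w - 2.
Before skip: 2*k < 7 and data[0] > t + 3*w - 2
Before pos := w + n + 3: 2*k < 7 and data[0] > t + 3*w - 2
Before k := 3*pos + 5: 6*pos < -3 and data[0] > t + 3*w - 2
Before skip: 6*pos < -3 and data[0] > t + 3*w - 2
Answer: WP = 6*pos < -3 and data[0] > t + 3*w - 2


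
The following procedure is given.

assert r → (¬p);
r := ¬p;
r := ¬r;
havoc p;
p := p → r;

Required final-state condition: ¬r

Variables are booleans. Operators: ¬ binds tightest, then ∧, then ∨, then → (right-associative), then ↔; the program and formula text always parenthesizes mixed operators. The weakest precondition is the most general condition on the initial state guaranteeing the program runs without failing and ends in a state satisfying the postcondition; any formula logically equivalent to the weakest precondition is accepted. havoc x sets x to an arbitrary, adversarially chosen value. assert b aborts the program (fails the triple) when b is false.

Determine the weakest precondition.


Working backward. After the program, ¬r must hold.
Before p := p → r: ¬r
Before havoc p: ¬r
Before r := ¬r: r
Before r := ¬p: ¬p
Before assert r → (¬p): (r → (¬p)) ∧ (¬p)
Answer: WP = (r → (¬p)) ∧ (¬p)


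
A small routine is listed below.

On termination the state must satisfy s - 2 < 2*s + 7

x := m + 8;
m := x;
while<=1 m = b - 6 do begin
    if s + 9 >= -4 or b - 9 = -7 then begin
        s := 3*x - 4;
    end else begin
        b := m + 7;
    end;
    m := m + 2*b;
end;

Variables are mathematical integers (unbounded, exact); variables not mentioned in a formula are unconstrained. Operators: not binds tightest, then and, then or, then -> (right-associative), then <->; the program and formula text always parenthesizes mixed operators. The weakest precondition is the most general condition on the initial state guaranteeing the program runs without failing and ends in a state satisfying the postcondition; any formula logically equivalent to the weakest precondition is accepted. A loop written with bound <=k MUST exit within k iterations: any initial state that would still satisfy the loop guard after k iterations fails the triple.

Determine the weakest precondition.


Working backward. After the program, the postcondition s - 2 < 2*s + 7 must hold; in canonical form it is s > -9.
Before the loop (bound <=1), unroll the exhaustion recursion (WP_0 = exit-now case; WP_j = one more guarded iteration, up to j = 1):
  WP_0: (not (m = b - 6)) and s > -9
  WP_1: (m = b - 6 -> (((s >= -13 or b = 2) -> ((not (b + m = -6)) and 3*x > -5)) and ((not (s >= -13 or b = 2)) -> ((not (2*m = -13)) and s > -9)))) and ((not (m = b - 6)) -> s > -9)
So before the loop: (m = b - 6 -> (((s >= -13 or b = 2) -> ((not (b + m = -6)) and 3*x > -5)) and ((not (s >= -13 or b = 2)) -> ((not (2*m = -13)) and s > -9)))) and ((not (m = b - 6)) -> s > -9)
Before m := x: (x = b - 6 -> (((s >= -13 or b = 2) -> ((not (b + x = -6)) and 3*x > -5)) and ((not (s >= -13 or b = 2)) -> ((not (2*x = -13)) and s > -9)))) and ((not (x = b - 6)) -> s > -9)
Before x := m + 8: (m = b - 14 -> (((s >= -13 or b = 2) -> ((not (b + m = -14)) and 3*m > -29)) and ((not (s >= -13 or b = 2)) -> ((not (2*m = -29)) and s > -9)))) and ((not (m = b - 14)) -> s > -9)
Answer: WP = (m = b - 14 -> (((s >= -13 or b = 2) -> ((not (b + m = -14)) and 3*m > -29)) and ((not (s >= -13 or b = 2)) -> ((not (2*m = -29)) and s > -9)))) and ((not (m = b - 14)) -> s > -9)


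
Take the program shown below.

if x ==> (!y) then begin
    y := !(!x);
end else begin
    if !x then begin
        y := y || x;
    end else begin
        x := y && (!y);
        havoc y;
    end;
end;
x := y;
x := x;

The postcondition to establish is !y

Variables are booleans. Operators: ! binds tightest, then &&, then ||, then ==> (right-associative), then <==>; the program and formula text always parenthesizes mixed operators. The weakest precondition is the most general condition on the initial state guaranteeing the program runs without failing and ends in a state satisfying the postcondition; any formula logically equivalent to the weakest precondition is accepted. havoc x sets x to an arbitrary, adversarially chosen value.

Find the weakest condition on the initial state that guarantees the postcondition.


Working backward. After the program, !y must hold.
Before x := x: !y
Before x := y: !y
Then branch requires !x; else branch requires ((!x) ==> (!(y || x))) && (!x).
Before the if: ((x ==> (!y)) ==> (!x)) && ((!(x ==> (!y))) ==> (((!x) ==> (!(y || x))) && (!x)))
Answer: WP = ((x ==> (!y)) ==> (!x)) && ((!(x ==> (!y))) ==> (((!x) ==> (!(y || x))) && (!x)))


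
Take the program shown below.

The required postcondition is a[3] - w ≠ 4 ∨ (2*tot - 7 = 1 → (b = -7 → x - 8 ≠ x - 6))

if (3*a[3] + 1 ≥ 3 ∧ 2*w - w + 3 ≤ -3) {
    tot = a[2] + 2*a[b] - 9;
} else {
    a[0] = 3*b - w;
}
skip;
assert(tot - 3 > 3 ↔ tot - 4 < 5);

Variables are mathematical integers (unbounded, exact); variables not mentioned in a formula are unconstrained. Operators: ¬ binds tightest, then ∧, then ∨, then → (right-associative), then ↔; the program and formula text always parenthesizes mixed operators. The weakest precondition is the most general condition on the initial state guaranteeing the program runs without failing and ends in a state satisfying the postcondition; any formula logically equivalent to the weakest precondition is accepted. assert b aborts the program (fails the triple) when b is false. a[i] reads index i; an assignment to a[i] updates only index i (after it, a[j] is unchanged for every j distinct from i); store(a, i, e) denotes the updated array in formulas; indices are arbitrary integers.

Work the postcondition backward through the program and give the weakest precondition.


Working backward. After the program, the postcondition a[3] - w ≠ 4 ∨ (2*tot - 7 = 1 → (b = -7 → x - 8 ≠ x - 6)) must hold; in canonical form it is true.
Before assert tot - 3 > 3 ↔ tot - 4 < 5: tot > 6 ↔ tot < 9
Before skip: tot > 6 ↔ tot < 9
Then branch requires a[2] + 2*a[b] > 15 ↔ a[2] + 2*a[b] < 18; else branch requires tot > 6 ↔ tot < 9.
Before the if: ((3*a[3] ≥ 2 ∧ w ≤ -6) → (a[2] + 2*a[b] > 15 ↔ a[2] + 2*a[b] < 18)) ∧ ((¬(3*a[3] ≥ 2 ∧ w ≤ -6)) → (tot > 6 ↔ tot < 9))
Answer: WP = ((3*a[3] ≥ 2 ∧ w ≤ -6) → (a[2] + 2*a[b] > 15 ↔ a[2] + 2*a[b] < 18)) ∧ ((¬(3*a[3] ≥ 2 ∧ w ≤ -6)) → (tot > 6 ↔ tot < 9))


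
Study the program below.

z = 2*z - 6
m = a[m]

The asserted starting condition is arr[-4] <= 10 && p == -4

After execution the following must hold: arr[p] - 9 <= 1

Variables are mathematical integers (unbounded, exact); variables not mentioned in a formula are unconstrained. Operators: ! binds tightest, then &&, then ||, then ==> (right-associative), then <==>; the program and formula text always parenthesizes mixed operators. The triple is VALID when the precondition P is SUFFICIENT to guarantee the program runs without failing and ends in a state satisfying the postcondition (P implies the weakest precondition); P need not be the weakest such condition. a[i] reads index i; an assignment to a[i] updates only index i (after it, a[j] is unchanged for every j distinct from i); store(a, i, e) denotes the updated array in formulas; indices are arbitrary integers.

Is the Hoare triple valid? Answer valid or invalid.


Working backward. After the program, the postcondition arr[p] - 9 <= 1 must hold; in canonical form it is arr[p] <= 10.
Before m := a[m]: arr[p] <= 10
Before z := 2*z - 6: arr[p] <= 10
The weakest precondition is arr[p] <= 10.
Check whether arr[-4] <= 10 && p == -4 implies it.
Every state satisfying the precondition satisfies the weakest precondition: the implication holds.
Answer: valid


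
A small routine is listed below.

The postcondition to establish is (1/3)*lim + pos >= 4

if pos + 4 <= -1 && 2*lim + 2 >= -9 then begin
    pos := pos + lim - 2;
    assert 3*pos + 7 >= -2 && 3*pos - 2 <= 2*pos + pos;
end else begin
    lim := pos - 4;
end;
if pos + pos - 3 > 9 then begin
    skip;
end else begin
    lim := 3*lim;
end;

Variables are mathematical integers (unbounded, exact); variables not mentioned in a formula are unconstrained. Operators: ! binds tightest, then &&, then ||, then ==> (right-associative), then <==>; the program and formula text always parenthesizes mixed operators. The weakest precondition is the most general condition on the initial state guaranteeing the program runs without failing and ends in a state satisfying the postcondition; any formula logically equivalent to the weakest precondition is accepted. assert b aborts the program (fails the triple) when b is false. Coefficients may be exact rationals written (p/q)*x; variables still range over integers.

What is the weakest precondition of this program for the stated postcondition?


Working backward. After the program, (1/3)*lim + pos >= 4 must hold.
Then branch requires (1/3)*lim + pos >= 4; else branch requires lim + pos >= 4.
Before the if: (2*pos > 12 ==> (1/3)*lim + pos >= 4) && ((!(2*pos > 12)) ==> lim + pos >= 4)
Then branch requires 3*lim + 3*pos >= -3 && (2*lim + 2*pos > 16 ==> (4/3)*lim + pos >= 6) && ((!(2*lim + 2*pos > 16)) ==> 2*lim + pos >= 6); else branch requires (2*pos > 12 ==> (4/3)*pos >= 16/3) && ((!(2*pos > 12)) ==> 2*pos >= 8).
Before the if: ((pos <= -5 && 2*lim >= -11) ==> (3*lim + 3*pos >= -3 && (2*lim + 2*pos > 16 ==> (4/3)*lim + pos >= 6) && ((!(2*lim + 2*pos > 16)) ==> 2*lim + pos >= 6))) && ((!(pos <= -5 && 2*lim >= -11)) ==> ((2*pos > 12 ==> (4/3)*pos >= 16/3) && ((!(2*pos > 12)) ==> 2*pos >= 8)))
Answer: WP = ((pos <= -5 && 2*lim >= -11) ==> (3*lim + 3*pos >= -3 && (2*lim + 2*pos > 16 ==> (4/3)*lim + pos >= 6) && ((!(2*lim + 2*pos > 16)) ==> 2*lim + pos >= 6))) && ((!(pos <= -5 && 2*lim >= -11)) ==> ((2*pos > 12 ==> (4/3)*pos >= 16/3) && ((!(2*pos > 12)) ==> 2*pos >= 8)))


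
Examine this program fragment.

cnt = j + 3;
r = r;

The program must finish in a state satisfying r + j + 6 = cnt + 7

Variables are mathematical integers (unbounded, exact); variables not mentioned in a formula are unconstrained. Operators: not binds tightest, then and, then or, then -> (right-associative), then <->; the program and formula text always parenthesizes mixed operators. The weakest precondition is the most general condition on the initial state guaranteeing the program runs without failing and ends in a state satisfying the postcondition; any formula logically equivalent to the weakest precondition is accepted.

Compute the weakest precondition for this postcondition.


Working backward. After the program, the postcondition r + j + 6 = cnt + 7 must hold; in canonical form it is j + r = cnt + 1.
Before r := r: j + r = cnt + 1
Before cnt := j + 3: r = 4
Answer: WP = r = 4


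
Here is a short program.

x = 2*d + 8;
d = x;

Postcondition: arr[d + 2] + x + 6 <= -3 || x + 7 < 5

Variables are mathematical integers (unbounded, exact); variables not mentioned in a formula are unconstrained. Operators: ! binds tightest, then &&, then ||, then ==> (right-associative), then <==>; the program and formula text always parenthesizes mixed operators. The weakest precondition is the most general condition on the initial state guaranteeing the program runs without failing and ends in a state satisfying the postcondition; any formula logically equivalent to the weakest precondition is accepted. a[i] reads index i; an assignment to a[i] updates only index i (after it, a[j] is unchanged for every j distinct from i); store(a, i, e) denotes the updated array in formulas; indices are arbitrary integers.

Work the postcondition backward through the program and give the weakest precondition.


Working backward. After the program, the postcondition arr[d + 2] + x + 6 <= -3 || x + 7 < 5 must hold; in canonical form it is arr[d + 2] + x <= -9 || x < -2.
Before d := x: arr[x + 2] + x <= -9 || x < -2
Before x := 2*d + 8: arr[2*d + 10] + 2*d <= -17 || 2*d < -10
Answer: WP = arr[2*d + 10] + 2*d <= -17 || 2*d < -10


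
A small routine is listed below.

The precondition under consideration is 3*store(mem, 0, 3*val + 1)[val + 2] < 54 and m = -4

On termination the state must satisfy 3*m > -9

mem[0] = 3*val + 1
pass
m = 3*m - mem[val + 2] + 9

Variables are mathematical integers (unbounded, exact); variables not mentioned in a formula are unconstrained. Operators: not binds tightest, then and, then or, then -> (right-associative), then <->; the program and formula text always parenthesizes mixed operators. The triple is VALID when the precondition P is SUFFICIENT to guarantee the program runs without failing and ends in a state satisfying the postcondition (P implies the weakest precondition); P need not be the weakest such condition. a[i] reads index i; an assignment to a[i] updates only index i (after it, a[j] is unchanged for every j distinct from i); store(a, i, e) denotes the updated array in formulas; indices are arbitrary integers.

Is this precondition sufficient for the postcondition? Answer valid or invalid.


Working backward. After the program, 3*m > -9 must hold.
Before m := 3*m - mem[val + 2] + 9: 9*m > 3*mem[val + 2] - 36
Before skip: 9*m > 3*mem[val + 2] - 36
Before mem[0] := 3*val + 1: 9*m > 3*store(mem, 0, 3*val + 1)[val + 2] - 36
The weakest precondition is 9*m > 3*store(mem, 0, 3*val + 1)[val + 2] - 36.
Check whether 3*store(mem, 0, 3*val + 1)[val + 2] < 54 and m = -4 implies it.
Countermodel: at the initial state m = -4, mem = {[-1] = 5, [0] = 3, elsewhere 3}, val = -3, the precondition holds but the weakest precondition fails.
Answer: invalid


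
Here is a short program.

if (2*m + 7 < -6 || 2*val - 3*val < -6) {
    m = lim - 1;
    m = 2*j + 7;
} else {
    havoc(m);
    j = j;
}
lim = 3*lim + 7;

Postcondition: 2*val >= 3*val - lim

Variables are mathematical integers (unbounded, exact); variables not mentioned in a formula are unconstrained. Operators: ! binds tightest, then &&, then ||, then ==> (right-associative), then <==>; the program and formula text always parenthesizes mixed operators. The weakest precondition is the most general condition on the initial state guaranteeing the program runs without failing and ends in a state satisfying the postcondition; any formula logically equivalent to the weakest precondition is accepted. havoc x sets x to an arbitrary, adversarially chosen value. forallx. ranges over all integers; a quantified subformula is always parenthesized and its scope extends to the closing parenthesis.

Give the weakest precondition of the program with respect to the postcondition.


Working backward. After the program, the postcondition 2*val >= 3*val - lim must hold; in canonical form it is lim >= val.
Before lim := 3*lim + 7: 3*lim >= val - 7
Then branch requires 3*lim >= val - 7; else branch requires 3*lim >= val - 7.
Before the if: ((2*m < -13 || val > 6) ==> 3*lim >= val - 7) && ((!(2*m < -13 || val > 6)) ==> 3*lim >= val - 7)
Answer: WP = ((2*m < -13 || val > 6) ==> 3*lim >= val - 7) && ((!(2*m < -13 || val > 6)) ==> 3*lim >= val - 7)


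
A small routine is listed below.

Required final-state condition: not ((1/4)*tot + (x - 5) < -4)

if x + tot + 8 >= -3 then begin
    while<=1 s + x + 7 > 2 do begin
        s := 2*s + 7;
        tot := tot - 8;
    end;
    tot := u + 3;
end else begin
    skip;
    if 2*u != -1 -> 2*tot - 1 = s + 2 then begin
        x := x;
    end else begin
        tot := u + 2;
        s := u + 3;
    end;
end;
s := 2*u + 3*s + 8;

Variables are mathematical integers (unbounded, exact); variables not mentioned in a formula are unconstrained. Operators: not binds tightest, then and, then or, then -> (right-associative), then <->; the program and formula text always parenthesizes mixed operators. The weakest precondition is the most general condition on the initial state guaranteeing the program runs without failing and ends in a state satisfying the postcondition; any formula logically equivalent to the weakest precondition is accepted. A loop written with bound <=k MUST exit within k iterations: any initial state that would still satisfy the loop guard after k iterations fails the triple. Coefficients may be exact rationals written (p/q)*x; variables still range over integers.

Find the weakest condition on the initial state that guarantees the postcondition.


Working backward. After the program, the postcondition not ((1/4)*tot + (x - 5) < -4) must hold; in canonical form it is not ((1/4)*tot + x < 1).
Before s := 2*u + 3*s + 8: not ((1/4)*tot + x < 1)
Then branch requires (s + x > -5 -> ((not (2*s + x > -12)) and (not ((1/4)*u + x < 1/4)))) and ((not (s + x > -5)) -> (not ((1/4)*u + x < 1/4))); else branch requires ((2*u != -1 -> 2*tot = s + 3) -> (not ((1/4)*tot + x < 1))) and ((not (2*u != -1 -> 2*tot = s + 3)) -> (not ((1/4)*u + x < 1/2))).
Before the if: (tot + x >= -11 -> ((s + x > -5 -> ((not (2*s + x > -12)) and (not ((1/4)*u + x < 1/4)))) and ((not (s + x > -5)) -> (not ((1/4)*u + x < 1/4))))) and ((not (tot + x >= -11)) -> (((2*u != -1 -> 2*tot = s + 3) -> (not ((1/4)*tot + x < 1))) and ((not (2*u != -1 -> 2*tot = s + 3)) -> (not ((1/4)*u + x < 1/2)))))
Answer: WP = (tot + x >= -11 -> ((s + x > -5 -> ((not (2*s + x > -12)) and (not ((1/4)*u + x < 1/4)))) and ((not (s + x > -5)) -> (not ((1/4)*u + x < 1/4))))) and ((not (tot + x >= -11)) -> (((2*u != -1 -> 2*tot = s + 3) -> (not ((1/4)*tot + x < 1))) and ((not (2*u != -1 -> 2*tot = s + 3)) -> (not ((1/4)*u + x < 1/2)))))


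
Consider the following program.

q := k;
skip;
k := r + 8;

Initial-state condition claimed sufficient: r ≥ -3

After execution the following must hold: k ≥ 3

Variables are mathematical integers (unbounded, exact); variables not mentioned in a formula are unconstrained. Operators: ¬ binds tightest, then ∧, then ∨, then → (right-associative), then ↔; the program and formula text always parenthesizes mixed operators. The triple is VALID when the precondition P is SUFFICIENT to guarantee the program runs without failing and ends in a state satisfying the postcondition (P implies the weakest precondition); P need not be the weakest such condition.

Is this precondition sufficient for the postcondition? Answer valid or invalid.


Working backward. After the program, k ≥ 3 must hold.
Before k := r + 8: r ≥ -5
Before skip: r ≥ -5
Before q := k: r ≥ -5
The weakest precondition is r ≥ -5.
Check whether r ≥ -3 implies it.
Every state satisfying the precondition satisfies the weakest precondition: the implication holds.
Answer: valid


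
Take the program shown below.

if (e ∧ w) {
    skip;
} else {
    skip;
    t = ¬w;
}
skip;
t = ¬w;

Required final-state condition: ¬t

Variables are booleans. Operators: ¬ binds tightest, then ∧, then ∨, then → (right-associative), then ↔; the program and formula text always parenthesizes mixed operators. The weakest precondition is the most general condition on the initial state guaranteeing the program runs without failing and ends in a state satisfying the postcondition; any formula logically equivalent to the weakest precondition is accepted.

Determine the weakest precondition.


Working backward. After the program, ¬t must hold.
Before t := ¬w: w
Before skip: w
Then branch requires w; else branch requires w.
Before the if: ((e ∧ w) → w) ∧ ((¬(e ∧ w)) → w)
Answer: WP = ((e ∧ w) → w) ∧ ((¬(e ∧ w)) → w)


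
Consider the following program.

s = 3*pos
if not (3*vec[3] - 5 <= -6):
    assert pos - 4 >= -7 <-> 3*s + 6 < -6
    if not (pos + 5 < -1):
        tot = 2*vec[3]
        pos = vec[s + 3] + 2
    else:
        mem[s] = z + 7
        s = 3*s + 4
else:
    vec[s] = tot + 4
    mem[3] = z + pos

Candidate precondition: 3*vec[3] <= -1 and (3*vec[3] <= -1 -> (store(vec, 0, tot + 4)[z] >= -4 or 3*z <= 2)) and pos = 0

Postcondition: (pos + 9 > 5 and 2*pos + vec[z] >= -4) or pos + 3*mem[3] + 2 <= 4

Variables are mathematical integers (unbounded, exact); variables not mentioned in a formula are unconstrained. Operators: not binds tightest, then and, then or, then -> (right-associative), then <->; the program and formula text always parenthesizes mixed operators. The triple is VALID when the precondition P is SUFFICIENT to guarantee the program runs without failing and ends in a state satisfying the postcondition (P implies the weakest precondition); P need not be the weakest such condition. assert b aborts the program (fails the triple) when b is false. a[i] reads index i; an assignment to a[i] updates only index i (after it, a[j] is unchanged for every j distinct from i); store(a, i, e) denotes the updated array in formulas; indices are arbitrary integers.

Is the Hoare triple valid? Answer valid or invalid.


Working backward. After the program, the postcondition (pos + 9 > 5 and 2*pos + vec[z] >= -4) or pos + 3*mem[3] + 2 <= 4 must hold; in canonical form it is (pos > -4 and vec[z] + 2*pos >= -4) or 3*mem[3] + pos <= 2.
Then branch requires (pos >= -3 <-> 3*s < -12) and ((not (pos < -6)) -> ((vec[s + 3] > -6 and 2*vec[s + 3] + vec[z] >= -8) or 3*mem[3] + vec[s + 3] <= 0)) and (pos < -6 -> ((pos > -4 and vec[z] + 2*pos >= -4) or 3*store(mem, s, z + 7)[3] + pos <= 2)); else branch requires (pos > -4 and store(vec, s, tot + 4)[z] + 2*pos >= -4) or 4*pos + 3*z <= 2.
Before the if: ((not (3*vec[3] <= -1)) -> ((pos >= -3 <-> 3*s < -12) and ((not (pos < -6)) -> ((vec[s + 3] > -6 and 2*vec[s + 3] + vec[z] >= -8) or 3*mem[3] + vec[s + 3] <= 0)) and (pos < -6 -> ((pos > -4 and vec[z] + 2*pos >= -4) or 3*store(mem, s, z + 7)[3] + pos <= 2)))) and (3*vec[3] <= -1 -> ((pos > -4 and store(vec, s, tot + 4)[z] + 2*pos >= -4) or 4*pos + 3*z <= 2))
Before s := 3*pos: ((not (3*vec[3] <= -1)) -> ((pos >= -3 <-> 9*pos < -12) and ((not (pos < -6)) -> ((vec[3*pos + 3] > -6 and 2*vec[3*pos + 3] + vec[z] >= -8) or 3*mem[3] + vec[3*pos + 3] <= 0)) and (pos < -6 -> ((pos > -4 and vec[z] + 2*pos >= -4) or 3*store(mem, 3*pos, z + 7)[3] + pos <= 2)))) and (3*vec[3] <= -1 -> ((pos > -4 and store(vec, 3*pos, tot + 4)[z] + 2*pos >= -4) or 4*pos + 3*z <= 2))
The weakest precondition is ((not (3*vec[3] <= -1)) -> ((pos >= -3 <-> 9*pos < -12) and ((not (pos < -6)) -> ((vec[3*pos + 3] > -6 and 2*vec[3*pos + 3] + vec[z] >= -8) or 3*mem[3] + vec[3*pos + 3] <= 0)) and (pos < -6 -> ((pos > -4 and vec[z] + 2*pos >= -4) or 3*store(mem, 3*pos, z + 7)[3] + pos <= 2)))) and (3*vec[3] <= -1 -> ((pos > -4 and store(vec, 3*pos, tot + 4)[z] + 2*pos >= -4) or 4*pos + 3*z <= 2)).
Check whether 3*vec[3] <= -1 and (3*vec[3] <= -1 -> (store(vec, 0, tot + 4)[z] >= -4 or 3*z <= 2)) and pos = 0 implies it.
Every state satisfying the precondition satisfies the weakest precondition: the implication holds.
Answer: valid


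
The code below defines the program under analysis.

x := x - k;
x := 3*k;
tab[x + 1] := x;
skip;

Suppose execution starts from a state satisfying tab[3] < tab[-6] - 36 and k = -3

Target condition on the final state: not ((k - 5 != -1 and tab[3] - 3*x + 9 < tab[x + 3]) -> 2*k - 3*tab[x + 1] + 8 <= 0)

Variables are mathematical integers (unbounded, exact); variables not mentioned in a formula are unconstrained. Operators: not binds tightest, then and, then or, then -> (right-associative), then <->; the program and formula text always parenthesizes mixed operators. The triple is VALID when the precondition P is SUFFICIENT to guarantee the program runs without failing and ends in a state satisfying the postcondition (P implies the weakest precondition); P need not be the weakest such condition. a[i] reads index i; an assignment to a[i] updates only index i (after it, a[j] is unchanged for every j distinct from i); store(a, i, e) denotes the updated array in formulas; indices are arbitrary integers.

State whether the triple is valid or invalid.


Working backward. After the program, the postcondition not ((k - 5 != -1 and tab[3] - 3*x + 9 < tab[x + 3]) -> 2*k - 3*tab[x + 1] + 8 <= 0) must hold; in canonical form it is not ((k != 4 and tab[3] < tab[x + 3] + 3*x - 9) -> 2*k <= 3*tab[x + 1] - 8).
Before skip: not ((k != 4 and tab[3] < tab[x + 3] + 3*x - 9) -> 2*k <= 3*tab[x + 1] - 8)
Before tab[x + 1] := x: not ((k != 4 and store(tab, x + 1, x)[3] < store(tab, x + 1, x)[x + 3] + 3*x - 9) -> 2*k <= 3*store(tab, x + 1, x)[x + 1] - 8)
Before x := 3*k: not ((k != 4 and store(tab, 3*k + 1, 3*k)[3] < store(tab, 3*k + 1, 3*k)[3*k + 3] + 9*k - 9) -> 2*k <= 3*store(tab, 3*k + 1, 3*k)[3*k + 1] - 8)
Before x := x - k: not ((k != 4 and store(tab, 3*k + 1, 3*k)[3] < store(tab, 3*k + 1, 3*k)[3*k + 3] + 9*k - 9) -> 2*k <= 3*store(tab, 3*k + 1, 3*k)[3*k + 1] - 8)
The weakest precondition is not ((k != 4 and store(tab, 3*k + 1, 3*k)[3] < store(tab, 3*k + 1, 3*k)[3*k + 3] + 9*k - 9) -> 2*k <= 3*store(tab, 3*k + 1, 3*k)[3*k + 1] - 8).
Check whether tab[3] < tab[-6] - 36 and k = -3 implies it.
Every state satisfying the precondition satisfies the weakest precondition: the implication holds.
Answer: valid


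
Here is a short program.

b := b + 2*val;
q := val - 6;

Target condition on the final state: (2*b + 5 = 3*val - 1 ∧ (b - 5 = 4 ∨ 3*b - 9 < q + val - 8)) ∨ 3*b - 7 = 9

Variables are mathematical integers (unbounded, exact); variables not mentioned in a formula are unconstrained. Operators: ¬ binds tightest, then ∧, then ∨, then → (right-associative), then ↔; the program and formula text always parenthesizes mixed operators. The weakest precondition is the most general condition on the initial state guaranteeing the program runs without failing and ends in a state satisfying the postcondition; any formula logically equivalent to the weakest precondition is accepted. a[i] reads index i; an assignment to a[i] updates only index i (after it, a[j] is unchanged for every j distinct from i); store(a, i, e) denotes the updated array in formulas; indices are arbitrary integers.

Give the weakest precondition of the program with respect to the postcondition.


Working backward. After the program, the postcondition (2*b + 5 = 3*val - 1 ∧ (b - 5 = 4 ∨ 3*b - 9 < q + val - 8)) ∨ 3*b - 7 = 9 must hold; in canonical form it is (2*b = 3*val - 6 ∧ (b = 9 ∨ 3*b < q + val + 1)) ∨ 3*b = 16.
Before q := val - 6: (2*b = 3*val - 6 ∧ (b = 9 ∨ 3*b < 2*val - 5)) ∨ 3*b = 16
Before b := b + 2*val: (2*b + val = -6 ∧ (b + 2*val = 9 ∨ 3*b + 4*val < -5)) ∨ 3*b + 6*val = 16
Answer: WP = (2*b + val = -6 ∧ (b + 2*val = 9 ∨ 3*b + 4*val < -5)) ∨ 3*b + 6*val = 16


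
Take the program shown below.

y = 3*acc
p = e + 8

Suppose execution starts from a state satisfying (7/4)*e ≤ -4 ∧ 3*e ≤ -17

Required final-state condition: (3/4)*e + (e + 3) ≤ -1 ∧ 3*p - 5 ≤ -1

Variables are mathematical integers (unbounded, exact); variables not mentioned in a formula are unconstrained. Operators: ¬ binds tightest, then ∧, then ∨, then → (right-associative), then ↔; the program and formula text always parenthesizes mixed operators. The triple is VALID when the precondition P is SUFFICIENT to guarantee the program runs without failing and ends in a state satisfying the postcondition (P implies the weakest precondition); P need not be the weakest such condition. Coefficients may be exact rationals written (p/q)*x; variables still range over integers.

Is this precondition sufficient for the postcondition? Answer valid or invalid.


Working backward. After the program, the postcondition (3/4)*e + (e + 3) ≤ -1 ∧ 3*p - 5 ≤ -1 must hold; in canonical form it is (7/4)*e ≤ -4 ∧ 3*p ≤ 4.
Before p := e + 8: (7/4)*e ≤ -4 ∧ 3*e ≤ -20
Before y := 3*acc: (7/4)*e ≤ -4 ∧ 3*e ≤ -20
The weakest precondition is (7/4)*e ≤ -4 ∧ 3*e ≤ -20.
Check whether (7/4)*e ≤ -4 ∧ 3*e ≤ -17 implies it.
Countermodel: at the initial state e = -6, the precondition holds but the weakest precondition fails.
Answer: invalid


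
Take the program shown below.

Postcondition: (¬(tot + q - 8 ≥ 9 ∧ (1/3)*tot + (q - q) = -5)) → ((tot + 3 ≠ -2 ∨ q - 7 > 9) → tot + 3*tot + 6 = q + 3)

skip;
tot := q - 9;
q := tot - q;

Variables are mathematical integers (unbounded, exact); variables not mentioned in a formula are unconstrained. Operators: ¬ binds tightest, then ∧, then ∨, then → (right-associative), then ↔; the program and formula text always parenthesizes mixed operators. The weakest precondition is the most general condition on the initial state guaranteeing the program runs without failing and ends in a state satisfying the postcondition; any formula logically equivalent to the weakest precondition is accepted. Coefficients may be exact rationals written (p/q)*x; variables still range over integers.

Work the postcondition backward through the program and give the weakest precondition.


Working backward. After the program, the postcondition (¬(tot + q - 8 ≥ 9 ∧ (1/3)*tot + (q - q) = -5)) → ((tot + 3 ≠ -2 ∨ q - 7 > 9) → tot + 3*tot + 6 = q + 3) must hold; in canonical form it is (¬(q + tot ≥ 17 ∧ (1/3)*tot = -5)) → ((tot ≠ -5 ∨ q > 16) → 4*tot = q - 3).
Before q := tot - q: (¬(2*tot ≥ q + 17 ∧ (1/3)*tot = -5)) → ((tot ≠ -5 ∨ tot > q + 16) → q + 3*tot = -3)
Before tot := q - 9: (¬(q ≥ 35 ∧ (1/3)*q = -2)) → (q ≠ 4 → 4*q = 24)
Before skip: (¬(q ≥ 35 ∧ (1/3)*q = -2)) → (q ≠ 4 → 4*q = 24)
Answer: WP = (¬(q ≥ 35 ∧ (1/3)*q = -2)) → (q ≠ 4 → 4*q = 24)


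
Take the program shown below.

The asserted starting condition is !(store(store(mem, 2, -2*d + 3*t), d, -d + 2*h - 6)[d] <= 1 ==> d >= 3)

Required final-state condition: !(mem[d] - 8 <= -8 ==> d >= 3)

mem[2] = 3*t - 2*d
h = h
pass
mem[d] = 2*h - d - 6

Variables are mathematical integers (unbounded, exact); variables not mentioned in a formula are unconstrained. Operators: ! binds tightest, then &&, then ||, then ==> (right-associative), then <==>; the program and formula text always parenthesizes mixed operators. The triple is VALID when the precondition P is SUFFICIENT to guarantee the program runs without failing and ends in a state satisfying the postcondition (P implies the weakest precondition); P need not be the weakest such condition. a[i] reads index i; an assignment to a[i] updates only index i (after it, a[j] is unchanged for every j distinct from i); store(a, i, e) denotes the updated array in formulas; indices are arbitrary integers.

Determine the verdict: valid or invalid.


Working backward. After the program, the postcondition !(mem[d] - 8 <= -8 ==> d >= 3) must hold; in canonical form it is !(mem[d] <= 0 ==> d >= 3).
Before mem[d] := 2*h - d - 6: !(store(mem, d, -d + 2*h - 6)[d] <= 0 ==> d >= 3)
Before skip: !(store(mem, d, -d + 2*h - 6)[d] <= 0 ==> d >= 3)
Before h := h: !(store(mem, d, -d + 2*h - 6)[d] <= 0 ==> d >= 3)
Before mem[2] := 3*t - 2*d: !(store(store(mem, 2, -2*d + 3*t), d, -d + 2*h - 6)[d] <= 0 ==> d >= 3)
The weakest precondition is !(store(store(mem, 2, -2*d + 3*t), d, -d + 2*h - 6)[d] <= 0 ==> d >= 3).
Check whether !(store(store(mem, 2, -2*d + 3*t), d, -d + 2*h - 6)[d] <= 1 ==> d >= 3) implies it.
Countermodel: at the initial state d = -7, h = 0, mem = {[-7] = 0, [2] = 0, elsewhere 0}, t = 0, the precondition holds but the weakest precondition fails.
Answer: invalid


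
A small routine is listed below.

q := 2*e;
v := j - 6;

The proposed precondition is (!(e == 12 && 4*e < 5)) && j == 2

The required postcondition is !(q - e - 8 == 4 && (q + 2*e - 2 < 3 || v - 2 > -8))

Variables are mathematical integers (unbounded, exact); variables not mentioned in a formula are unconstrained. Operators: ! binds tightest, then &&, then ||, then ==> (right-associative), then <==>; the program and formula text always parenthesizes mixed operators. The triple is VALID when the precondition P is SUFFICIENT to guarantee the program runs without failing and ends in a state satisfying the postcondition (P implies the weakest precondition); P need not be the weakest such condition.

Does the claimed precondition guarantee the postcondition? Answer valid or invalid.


Working backward. After the program, the postcondition !(q - e - 8 == 4 && (q + 2*e - 2 < 3 || v - 2 > -8)) must hold; in canonical form it is !(q == e + 12 && (2*e + q < 5 || v > -6)).
Before v := j - 6: !(q == e + 12 && (2*e + q < 5 || j > 0))
Before q := 2*e: !(e == 12 && (4*e < 5 || j > 0))
The weakest precondition is !(e == 12 && (4*e < 5 || j > 0)).
Check whether (!(e == 12 && 4*e < 5)) && j == 2 implies it.
Countermodel: at the initial state e = 12, j = 2, the precondition holds but the weakest precondition fails.
Answer: invalid


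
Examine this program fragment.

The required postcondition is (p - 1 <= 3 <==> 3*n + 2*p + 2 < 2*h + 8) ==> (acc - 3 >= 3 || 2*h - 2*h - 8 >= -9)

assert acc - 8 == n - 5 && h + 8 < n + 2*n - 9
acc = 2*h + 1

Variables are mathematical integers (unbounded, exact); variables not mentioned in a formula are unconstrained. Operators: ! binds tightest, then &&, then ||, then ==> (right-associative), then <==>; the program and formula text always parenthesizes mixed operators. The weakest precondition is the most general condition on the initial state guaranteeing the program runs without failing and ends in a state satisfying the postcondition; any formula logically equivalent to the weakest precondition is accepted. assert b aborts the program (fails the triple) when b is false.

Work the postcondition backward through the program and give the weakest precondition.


Working backward. After the program, the postcondition (p - 1 <= 3 <==> 3*n + 2*p + 2 < 2*h + 8) ==> (acc - 3 >= 3 || 2*h - 2*h - 8 >= -9) must hold; in canonical form it is true.
Before acc := 2*h + 1: true
Before assert acc - 8 == n - 5 && h + 8 < n + 2*n - 9: acc == n + 3 && h < 3*n - 17
Answer: WP = acc == n + 3 && h < 3*n - 17


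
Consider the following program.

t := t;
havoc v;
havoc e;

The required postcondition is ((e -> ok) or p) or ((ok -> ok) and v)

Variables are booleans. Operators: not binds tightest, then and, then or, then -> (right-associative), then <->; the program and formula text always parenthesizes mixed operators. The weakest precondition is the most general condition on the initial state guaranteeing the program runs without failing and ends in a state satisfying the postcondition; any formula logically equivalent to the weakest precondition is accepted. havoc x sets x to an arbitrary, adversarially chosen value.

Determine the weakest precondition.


Working backward. After the program, the postcondition ((e -> ok) or p) or ((ok -> ok) and v) must hold; in canonical form it is (e -> ok) or p or v.
Before havoc e: ok or p or v
Before havoc v: ok or p
Before t := t: ok or p
Answer: WP = ok or p


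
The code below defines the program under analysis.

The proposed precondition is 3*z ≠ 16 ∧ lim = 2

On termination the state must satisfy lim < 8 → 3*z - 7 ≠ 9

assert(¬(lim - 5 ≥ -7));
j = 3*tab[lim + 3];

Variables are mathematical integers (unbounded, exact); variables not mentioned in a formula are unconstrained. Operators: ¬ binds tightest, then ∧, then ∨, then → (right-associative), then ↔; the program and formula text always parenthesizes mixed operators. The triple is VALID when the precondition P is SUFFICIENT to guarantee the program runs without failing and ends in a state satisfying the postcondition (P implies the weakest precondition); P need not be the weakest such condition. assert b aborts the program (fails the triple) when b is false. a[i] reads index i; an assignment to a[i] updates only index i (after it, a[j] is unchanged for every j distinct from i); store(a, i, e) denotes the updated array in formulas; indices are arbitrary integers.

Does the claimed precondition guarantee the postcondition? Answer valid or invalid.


Working backward. After the program, the postcondition lim < 8 → 3*z - 7 ≠ 9 must hold; in canonical form it is lim < 8 → 3*z ≠ 16.
Before j := 3*tab[lim + 3]: lim < 8 → 3*z ≠ 16
Before assert ¬(lim - 5 ≥ -7): (¬(lim ≥ -2)) ∧ (lim < 8 → 3*z ≠ 16)
The weakest precondition is (¬(lim ≥ -2)) ∧ (lim < 8 → 3*z ≠ 16).
Check whether 3*z ≠ 16 ∧ lim = 2 implies it.
Countermodel: at the initial state lim = 2, z = 0, the precondition holds but the weakest precondition fails.
Answer: invalid


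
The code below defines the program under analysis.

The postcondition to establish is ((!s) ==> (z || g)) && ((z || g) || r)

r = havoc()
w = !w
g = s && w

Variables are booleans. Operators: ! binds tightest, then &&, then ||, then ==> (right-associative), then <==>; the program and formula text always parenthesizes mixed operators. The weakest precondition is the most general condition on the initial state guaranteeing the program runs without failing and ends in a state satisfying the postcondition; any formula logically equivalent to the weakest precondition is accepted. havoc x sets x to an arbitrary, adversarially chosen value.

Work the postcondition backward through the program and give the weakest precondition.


Working backward. After the program, the postcondition ((!s) ==> (z || g)) && ((z || g) || r) must hold; in canonical form it is ((!s) ==> (z || g)) && (z || g || r).
Before g := s && w: ((!s) ==> (z || (s && w))) && (z || (s && w) || r)
Before w := !w: ((!s) ==> (z || (s && (!w)))) && (z || (s && (!w)) || r)
Before havoc r: ((!s) ==> (z || (s && (!w)))) && (z || (s && (!w)))
Answer: WP = ((!s) ==> (z || (s && (!w)))) && (z || (s && (!w)))
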